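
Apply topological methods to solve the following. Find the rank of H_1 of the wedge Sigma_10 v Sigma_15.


For a wedge: H_1(A v B) = H_1(A) + H_1(B).
b_1(Sigma_10) = 20, b_1(Sigma_15) = 30.
b_1 = 20 + 30 = 50

50


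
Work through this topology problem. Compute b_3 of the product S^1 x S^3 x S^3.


Each S^d has Poincare polynomial 1 + t^d.
The product S^1 x S^3 x S^3 has Poincare polynomial prod(1+t^d_i).
Expanding: b_0=1, b_1=1, b_3=2, b_4=2, b_6=1, b_7=1.
b_3 = 2

2


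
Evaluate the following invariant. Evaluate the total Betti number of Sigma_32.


For Sigma_32: b_0 = 1, b_1 = 2g = 64, b_2 = 1.
Total = 1 + 64 + 1 = 66

66


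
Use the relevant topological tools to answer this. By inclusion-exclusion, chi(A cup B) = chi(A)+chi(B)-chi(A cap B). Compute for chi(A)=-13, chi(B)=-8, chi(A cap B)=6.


chi(A cup B) = chi(A) + chi(B) - chi(A cap B)
= -13 + (-8) - (6)
= -27

-27


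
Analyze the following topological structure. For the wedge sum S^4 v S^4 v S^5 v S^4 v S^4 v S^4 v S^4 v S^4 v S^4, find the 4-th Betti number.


For a wedge of spheres, H_k (k>0) is free on one generator per sphere of dimension k.
Spheres of dimension 4: count = 8.
b_4 = 8

8


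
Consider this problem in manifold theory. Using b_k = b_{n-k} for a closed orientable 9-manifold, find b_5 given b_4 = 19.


Poincare duality for closed orientable n-manifolds: b_k = b_{n-k}.
Here n = 9, so b_5 = b_4 = 19

19


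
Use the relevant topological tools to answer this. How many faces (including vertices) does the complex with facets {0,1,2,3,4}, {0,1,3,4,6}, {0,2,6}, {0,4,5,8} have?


Each maximal simplex on m vertices has 2^m - 1 nonempty faces.
Take the union (dedupe shared faces).
Total distinct faces = 61

61


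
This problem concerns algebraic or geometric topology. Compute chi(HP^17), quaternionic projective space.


HP^17 has one cell in each dimension 0, 4, ..., 4*17 (17+1 cells, all even-dim).
chi = 17 + 1 = 18

18


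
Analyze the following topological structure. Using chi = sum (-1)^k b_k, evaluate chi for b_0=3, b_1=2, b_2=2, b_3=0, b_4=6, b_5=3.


chi = sum_k (-1)^k b_k.
= (3) + (-2) + (2) + (0) + (6) + (-3)
= 6

6


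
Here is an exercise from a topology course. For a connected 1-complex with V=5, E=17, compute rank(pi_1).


For a connected graph: rank(pi_1) = b_1 = E - V + 1 = 1 - chi.
chi = V - E = 5 - 17 = -12.
rank = 1 - (-12) = 17 - 5 + 1 = 13

13


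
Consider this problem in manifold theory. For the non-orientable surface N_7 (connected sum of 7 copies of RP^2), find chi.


For a non-orientable closed surface with k crosscaps: chi = 2 - k.
Here k = 7.
chi = 2 - 7 = -5

-5


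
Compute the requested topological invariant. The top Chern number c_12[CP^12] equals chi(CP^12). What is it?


For any closed oriented manifold, <e(TM),[M]> = chi(M).
chi(CP^12) = 12+1 = 13

13


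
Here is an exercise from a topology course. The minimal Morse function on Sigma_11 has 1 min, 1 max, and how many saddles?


A perfect Morse function has m_k = b_k.
For Sigma_11: b_0=1, b_1=2g=22, b_2=1.
Saddles m_1 = 2g = 22

22


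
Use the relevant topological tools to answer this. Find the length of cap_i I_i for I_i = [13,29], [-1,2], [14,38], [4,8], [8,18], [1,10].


Intersection = [max(a_i), min(b_i)] = [14, 2].
Since 14 > 2, the intersection is empty.
Length = 0

0


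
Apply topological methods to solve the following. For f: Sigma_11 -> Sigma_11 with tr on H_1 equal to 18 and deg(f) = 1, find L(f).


L(f) = tr(f_0*) - tr(f_1*) + tr(f_2*).
= 1 - (18) + (1)
= -16

-16


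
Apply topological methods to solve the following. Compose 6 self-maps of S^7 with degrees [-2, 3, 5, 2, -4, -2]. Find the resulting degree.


Degree is multiplicative: deg(composition) = product of degrees.
= (-2) * (3) * (5) * (2) * (-4) * (-2) = -480

-480


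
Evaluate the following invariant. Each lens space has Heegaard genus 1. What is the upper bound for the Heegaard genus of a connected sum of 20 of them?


Heegaard genus satisfies g(A#B) <= g(A) + g(B).
Each lens space has g = 1.
Upper bound: 20 * 1 = 20

20


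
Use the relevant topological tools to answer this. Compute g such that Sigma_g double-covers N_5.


chi(N_5) = 2 - 5 = -3.
Double cover: chi(Sigma_g) = 2 * chi(N_5) = 2*(-3) = -6.
2 - 2g = -6, so g = (2 - (-6))/2 = 8/2 = 4

4


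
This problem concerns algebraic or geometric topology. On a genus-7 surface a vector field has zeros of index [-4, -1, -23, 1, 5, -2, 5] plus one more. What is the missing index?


Poincare-Hopf: sum of indices = chi(M).
chi(Sigma_7) = 2 - 2*7 = -12.
Sum of known indices = -19.
x = chi - (sum known) = -12 - (-19) = 7

7


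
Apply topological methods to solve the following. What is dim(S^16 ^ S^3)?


S^m ^ S^n = S^{m+n}.
k = 16 + 3 = 19

19


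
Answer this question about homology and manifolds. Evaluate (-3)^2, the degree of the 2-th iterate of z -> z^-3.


deg(f) = -3. Degree is multiplicative: deg(f^2) = (deg f)^2.
deg(f^2) = (-3)^2 = 9

9


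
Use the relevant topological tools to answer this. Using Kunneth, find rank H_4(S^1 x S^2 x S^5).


Each S^d has Poincare polynomial 1 + t^d.
The product S^1 x S^2 x S^5 has Poincare polynomial prod(1+t^d_i).
Expanding: b_0=1, b_1=1, b_2=1, b_3=1, b_5=1, b_6=1, b_7=1, b_8=1.
b_4 = 0

0


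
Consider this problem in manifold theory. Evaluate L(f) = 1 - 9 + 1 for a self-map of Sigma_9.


L(f) = tr(f_0*) - tr(f_1*) + tr(f_2*).
= 1 - (9) + (1)
= -7

-7


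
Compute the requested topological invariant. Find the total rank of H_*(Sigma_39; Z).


For Sigma_39: b_0 = 1, b_1 = 2g = 78, b_2 = 1.
Total = 1 + 78 + 1 = 80

80


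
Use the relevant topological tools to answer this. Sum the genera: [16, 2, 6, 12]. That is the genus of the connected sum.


Genus is additive under connected sum of orientable surfaces.
g = 16 + 2 + 6 + 12 = 36

36


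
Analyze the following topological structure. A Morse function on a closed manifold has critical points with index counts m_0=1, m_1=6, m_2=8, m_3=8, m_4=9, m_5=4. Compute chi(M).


Morse theory: chi(M) = sum_k (-1)^k m_k where m_k = #(index-k critical points).
= (1) + (-6) + (8) + (-8) + (9) + (-4) = 0

0


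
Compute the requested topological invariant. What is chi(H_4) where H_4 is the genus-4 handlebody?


A genus-g handlebody deformation retracts to a wedge of g circles.
chi(vee_g S^1) = 1 - g.
chi(H_4) = 1 - 4 = -3

-3


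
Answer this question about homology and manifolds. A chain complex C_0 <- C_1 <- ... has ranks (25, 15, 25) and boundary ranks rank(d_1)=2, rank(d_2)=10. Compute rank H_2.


rank H_k = rank(ker d_k) - rank(im d_{k+1}).
rank(ker d_2) = rank(C_2) - rank(d_2) = 25 - 10 = 15.
rank(im d_{2+1}) = 0.
rank H_2 = 15 - 0 = 15

15


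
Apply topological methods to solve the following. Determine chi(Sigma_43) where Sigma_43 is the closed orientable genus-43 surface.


For a closed orientable surface of genus g: chi = 2 - 2g.
Here g = 43.
chi = 2 - 2*43 = 2 - 86 = -84

-84


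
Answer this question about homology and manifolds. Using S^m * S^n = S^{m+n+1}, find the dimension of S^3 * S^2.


Join of spheres: S^m * S^n = S^{m+n+1}.
dim = 3 + 2 + 1 = 6

6


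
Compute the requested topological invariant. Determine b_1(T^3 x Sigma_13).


pi_1(A x B) = pi_1(A) x pi_1(B); rank of abelianization = b_1.
b_1(T^3) = 3, b_1(Sigma_13) = 2*13 = 26.
b_1(product) = 3 + 26 = 29

29


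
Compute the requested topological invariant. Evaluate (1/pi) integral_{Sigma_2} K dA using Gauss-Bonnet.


Gauss-Bonnet: integral K dA = 2*pi*chi(M).
chi(Sigma_2) = 2 - 2*2 = -2.
(integral K dA)/pi = 2*chi = 2*(-2) = -4

-4


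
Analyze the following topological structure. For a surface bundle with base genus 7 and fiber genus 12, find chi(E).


For a fiber bundle F -> E -> B (with CW structure): chi(E) = chi(B) * chi(F).
chi(Sigma_7) = -12, chi(Sigma_12) = -22.
chi(E) = (-12) * (-22) = 264

264


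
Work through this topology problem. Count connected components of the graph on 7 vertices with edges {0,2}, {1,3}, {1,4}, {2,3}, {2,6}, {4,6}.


Run DFS/union-find over 7 vertices.
V = 7, E = 6.
Number of components = 2

2


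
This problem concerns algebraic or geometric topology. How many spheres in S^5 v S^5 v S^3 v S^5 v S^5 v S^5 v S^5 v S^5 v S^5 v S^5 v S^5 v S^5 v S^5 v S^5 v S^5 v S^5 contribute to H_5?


For a wedge of spheres, H_k (k>0) is free on one generator per sphere of dimension k.
Spheres of dimension 5: count = 15.
b_5 = 15

15


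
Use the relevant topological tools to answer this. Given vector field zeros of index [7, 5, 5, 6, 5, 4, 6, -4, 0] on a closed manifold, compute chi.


Poincare-Hopf: chi(M) = sum of indices of zeros.
chi = (7) + (5) + (5) + (6) + (5) + (4) + (6) + (-4) + (0) = 34

34


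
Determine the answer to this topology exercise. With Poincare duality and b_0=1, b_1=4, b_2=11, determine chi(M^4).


By Poincare duality b_k = b_{4-k}, so full Betti numbers: b_0=1, b_1=4, b_2=11, b_3=4, b_4=1.
chi = sum (-1)^k b_k = 5

5


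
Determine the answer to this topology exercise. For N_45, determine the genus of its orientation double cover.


chi(N_45) = 2 - 45 = -43.
Double cover: chi(Sigma_g) = 2 * chi(N_45) = 2*(-43) = -86.
2 - 2g = -86, so g = (2 - (-86))/2 = 88/2 = 44

44


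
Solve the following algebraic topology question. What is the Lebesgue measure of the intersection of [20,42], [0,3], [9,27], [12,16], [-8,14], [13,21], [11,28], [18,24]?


Intersection = [max(a_i), min(b_i)] = [20, 3].
Since 20 > 3, the intersection is empty.
Length = 0

0


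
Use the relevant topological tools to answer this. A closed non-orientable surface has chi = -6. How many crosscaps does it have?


chi = 2 - k for closed non-orientable surfaces with k crosscaps.
-6 = 2 - k
k = 2 - (-6) = 8

8


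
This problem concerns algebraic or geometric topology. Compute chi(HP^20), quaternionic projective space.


HP^20 has one cell in each dimension 0, 4, ..., 4*20 (20+1 cells, all even-dim).
chi = 20 + 1 = 21

21


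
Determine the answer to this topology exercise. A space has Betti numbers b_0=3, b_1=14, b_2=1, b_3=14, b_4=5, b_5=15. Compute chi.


chi = sum_k (-1)^k b_k.
= (3) + (-14) + (1) + (-14) + (5) + (-15)
= -34

-34


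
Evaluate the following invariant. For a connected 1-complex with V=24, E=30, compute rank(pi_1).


For a connected graph: rank(pi_1) = b_1 = E - V + 1 = 1 - chi.
chi = V - E = 24 - 30 = -6.
rank = 1 - (-6) = 30 - 24 + 1 = 7

7


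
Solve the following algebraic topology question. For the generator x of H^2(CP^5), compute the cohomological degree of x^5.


|x| = 2 in H^*(CP^n).
|x^5| = 5 * |x| = 5 * 2 = 10

10


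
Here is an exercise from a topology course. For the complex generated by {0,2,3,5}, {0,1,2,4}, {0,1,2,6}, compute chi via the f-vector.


Enumerate all faces; f-vector: f_0=7, f_1=14, f_2=11, f_3=3.
chi = sum (-1)^k f_k = 1

1


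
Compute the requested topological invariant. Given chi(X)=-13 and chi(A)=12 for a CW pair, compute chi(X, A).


Relative Euler characteristic: chi(X, A) = chi(X) - chi(A).
= -13 - (12) = -25

-25


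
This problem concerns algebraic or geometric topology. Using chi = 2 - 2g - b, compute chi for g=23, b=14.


For a compact orientable surface with genus g and b boundary components: chi = 2 - 2g - b.
chi = 2 - 2*23 - 14 = 2 - 46 - 14 = -58

-58


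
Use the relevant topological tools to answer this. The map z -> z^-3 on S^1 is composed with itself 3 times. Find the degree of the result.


deg(f) = -3. Degree is multiplicative: deg(f^3) = (deg f)^3.
deg(f^3) = (-3)^3 = -27

-27


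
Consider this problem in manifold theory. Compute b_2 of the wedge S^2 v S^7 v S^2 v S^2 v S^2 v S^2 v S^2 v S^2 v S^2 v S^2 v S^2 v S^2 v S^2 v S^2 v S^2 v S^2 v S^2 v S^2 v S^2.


For a wedge of spheres, H_k (k>0) is free on one generator per sphere of dimension k.
Spheres of dimension 2: count = 18.
b_2 = 18

18


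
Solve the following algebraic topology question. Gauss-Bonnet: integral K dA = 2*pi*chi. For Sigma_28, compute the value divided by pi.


Gauss-Bonnet: integral K dA = 2*pi*chi(M).
chi(Sigma_28) = 2 - 2*28 = -54.
(integral K dA)/pi = 2*chi = 2*(-54) = -108

-108


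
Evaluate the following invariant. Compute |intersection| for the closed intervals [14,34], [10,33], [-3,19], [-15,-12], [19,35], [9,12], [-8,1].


Intersection = [max(a_i), min(b_i)] = [19, -12].
Since 19 > -12, the intersection is empty.
Length = 0

0


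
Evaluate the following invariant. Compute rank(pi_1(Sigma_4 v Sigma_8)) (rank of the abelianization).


For a wedge: H_1(A v B) = H_1(A) + H_1(B).
b_1(Sigma_4) = 8, b_1(Sigma_8) = 16.
b_1 = 8 + 16 = 24

24


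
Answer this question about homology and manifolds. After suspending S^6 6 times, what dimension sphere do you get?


Each suspension raises dimension by 1: Sigma S^n = S^{n+1}.
Sigma^6 S^6 = S^{6+6} = S^12

12


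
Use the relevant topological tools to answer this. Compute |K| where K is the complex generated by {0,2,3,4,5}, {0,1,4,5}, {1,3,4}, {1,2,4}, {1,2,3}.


Each maximal simplex on m vertices has 2^m - 1 nonempty faces.
Take the union (dedupe shared faces).
Total distinct faces = 44

44


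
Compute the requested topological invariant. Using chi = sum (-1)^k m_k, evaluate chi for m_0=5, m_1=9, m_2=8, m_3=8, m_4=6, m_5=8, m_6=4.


Morse theory: chi(M) = sum_k (-1)^k m_k where m_k = #(index-k critical points).
= (5) + (-9) + (8) + (-8) + (6) + (-8) + (4) = -2

-2


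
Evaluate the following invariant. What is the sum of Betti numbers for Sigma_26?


For Sigma_26: b_0 = 1, b_1 = 2g = 52, b_2 = 1.
Total = 1 + 52 + 1 = 54

54


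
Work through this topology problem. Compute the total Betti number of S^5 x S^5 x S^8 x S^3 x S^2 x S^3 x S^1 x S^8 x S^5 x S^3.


Total Betti number is multiplicative under products.
Each S^d (d>=1) has total Betti number 2.
There are 10 sphere factors.
Total = 2^10 = 1024

1024


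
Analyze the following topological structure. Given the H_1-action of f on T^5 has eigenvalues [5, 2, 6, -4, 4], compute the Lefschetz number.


For a torus self-map: L(f) = det(I - A) where A acts on H_1.
L(f) = (1-5) * (1-2) * (1-6) * (1--4) * (1-4) = -4 * -1 * -5 * 5 * -3 = 300

300


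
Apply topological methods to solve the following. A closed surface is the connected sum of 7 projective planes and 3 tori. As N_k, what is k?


Since a >= 1, the sum is non-orientable; each T^2 can be replaced by RP^2 # RP^2 (since T^2#RP^2 = 3RP^2).
Total crosscaps k = 7 + 2*3 = 13.
Check via chi: chi = 7*1 + 3*0 - (7+3-1)*2 = -11 = 2 - k = -11. Consistent.

13


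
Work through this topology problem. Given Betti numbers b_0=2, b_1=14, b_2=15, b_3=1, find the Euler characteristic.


chi = sum_k (-1)^k b_k.
= (2) + (-14) + (15) + (-1)
= 2

2


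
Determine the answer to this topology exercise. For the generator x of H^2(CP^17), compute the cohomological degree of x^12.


|x| = 2 in H^*(CP^n).
|x^12| = 12 * |x| = 12 * 2 = 24

24


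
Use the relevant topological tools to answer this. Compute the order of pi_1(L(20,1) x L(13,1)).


pi_1(X x Y) = pi_1(X) x pi_1(Y).
pi_1(L(20,1)) = Z/20, pi_1(L(13,1)) = Z/13.
|Z/20 x Z/13| = 20 * 13 = 260

260


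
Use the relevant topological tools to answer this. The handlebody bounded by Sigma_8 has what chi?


A genus-g handlebody deformation retracts to a wedge of g circles.
chi(vee_g S^1) = 1 - g.
chi(H_8) = 1 - 8 = -7

-7


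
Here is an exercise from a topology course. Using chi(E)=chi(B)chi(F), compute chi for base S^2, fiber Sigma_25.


chi(S^2) = 2 (n even), chi(Sigma_25) = 2 - 2*25 = -48.
chi(E) = 2 * (-48) = -96

-96


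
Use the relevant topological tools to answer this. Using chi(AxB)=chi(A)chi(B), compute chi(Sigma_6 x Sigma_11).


chi(Sigma_6) = 2 - 2*6 = -10
chi(Sigma_11) = 2 - 2*11 = -20
chi(product) = (-10) * (-20) = 200

200


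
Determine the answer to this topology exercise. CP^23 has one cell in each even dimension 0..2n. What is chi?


CP^23 has one cell in each even dimension 0, 2, ..., 2*23 (23+1 cells total).
All cells are even-dimensional, so chi = number of cells.
chi = 23 + 1 = 24

24


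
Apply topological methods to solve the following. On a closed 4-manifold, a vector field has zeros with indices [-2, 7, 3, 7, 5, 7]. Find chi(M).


Poincare-Hopf: chi(M) = sum of indices of zeros.
chi = (-2) + (7) + (3) + (7) + (5) + (7) = 27

27


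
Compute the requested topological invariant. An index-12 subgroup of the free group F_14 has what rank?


Nielsen-Schreier: an index-n subgroup of F_r is free of rank 1 + n(r-1).
Equivalently: chi(cover) = n*chi(base); chi(vee_r S^1) = 1 - 14 = -13.
chi(E) = 12*(-13) = -156; rank = 1 - chi(E) = 1 - (-156) = 157.
rank = 1 + 12*(14-1) = 1 + 156 = 157

157


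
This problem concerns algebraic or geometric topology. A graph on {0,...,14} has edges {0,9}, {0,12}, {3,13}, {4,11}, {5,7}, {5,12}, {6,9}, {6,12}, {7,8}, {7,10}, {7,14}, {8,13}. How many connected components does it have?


Run DFS/union-find over 15 vertices.
V = 15, E = 12.
Number of components = 4

4


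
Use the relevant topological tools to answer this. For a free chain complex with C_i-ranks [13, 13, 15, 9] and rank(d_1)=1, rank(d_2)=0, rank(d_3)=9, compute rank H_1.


rank H_k = rank(ker d_k) - rank(im d_{k+1}).
rank(ker d_1) = rank(C_1) - rank(d_1) = 13 - 1 = 12.
rank(im d_{1+1}) = 0.
rank H_1 = 12 - 0 = 12

12


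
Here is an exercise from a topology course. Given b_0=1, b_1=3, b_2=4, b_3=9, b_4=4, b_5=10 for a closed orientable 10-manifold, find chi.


By Poincare duality b_k = b_{10-k}, so full Betti numbers: b_0=1, b_1=3, b_2=4, b_3=9, b_4=4, b_5=10, b_6=4, b_7=9, b_8=4, b_9=3, b_10=1.
chi = sum (-1)^k b_k = -16

-16


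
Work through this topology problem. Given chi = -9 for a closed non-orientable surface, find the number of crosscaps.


chi = 2 - k for closed non-orientable surfaces with k crosscaps.
-9 = 2 - k
k = 2 - (-9) = 11

11


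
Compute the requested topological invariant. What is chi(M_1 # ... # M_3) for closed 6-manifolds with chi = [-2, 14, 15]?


For n-manifolds: chi(A#B) = chi(A) + chi(B) - chi(S^6).
chi(S^6) = 1 + (-1)^6 = 2.
chi(#) = (sum chi_i) - (3-1)*chi(S^6) = 27 - 2*2 = 23

23


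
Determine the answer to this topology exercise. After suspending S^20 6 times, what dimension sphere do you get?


Each suspension raises dimension by 1: Sigma S^n = S^{n+1}.
Sigma^6 S^20 = S^{20+6} = S^26

26


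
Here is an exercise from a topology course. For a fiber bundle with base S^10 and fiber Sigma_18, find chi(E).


chi(S^10) = 2 (n even), chi(Sigma_18) = 2 - 2*18 = -34.
chi(E) = 2 * (-34) = -68

-68


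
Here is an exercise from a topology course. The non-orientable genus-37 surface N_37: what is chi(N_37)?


For a non-orientable closed surface with k crosscaps: chi = 2 - k.
Here k = 37.
chi = 2 - 37 = -35

-35


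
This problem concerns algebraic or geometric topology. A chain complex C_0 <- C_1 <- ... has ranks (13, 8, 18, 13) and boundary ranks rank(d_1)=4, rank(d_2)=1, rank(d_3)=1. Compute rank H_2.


rank H_k = rank(ker d_k) - rank(im d_{k+1}).
rank(ker d_2) = rank(C_2) - rank(d_2) = 18 - 1 = 17.
rank(im d_{2+1}) = 1.
rank H_2 = 17 - 1 = 16

16


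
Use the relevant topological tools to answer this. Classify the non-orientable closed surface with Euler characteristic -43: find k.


chi = 2 - k for closed non-orientable surfaces with k crosscaps.
-43 = 2 - k
k = 2 - (-43) = 45

45


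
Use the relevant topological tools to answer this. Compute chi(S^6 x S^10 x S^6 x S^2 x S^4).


chi is multiplicative: chi(X x Y) = chi(X) chi(Y).
Each even-dim sphere has chi = 2. There are 5 factors.
chi = 2^5 = 32

32


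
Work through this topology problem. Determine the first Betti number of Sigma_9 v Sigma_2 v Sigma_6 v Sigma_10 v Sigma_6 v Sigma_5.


For a wedge X v Y: reduced H_k(X v Y) = H_k(X) + H_k(Y).
Each Sigma_g contributes b_1 = 2g.
b_1 = 18 + 4 + 12 + 20 + 12 + 10 = 76

76


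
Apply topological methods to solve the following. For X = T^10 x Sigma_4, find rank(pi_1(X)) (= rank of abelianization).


pi_1(A x B) = pi_1(A) x pi_1(B); rank of abelianization = b_1.
b_1(T^10) = 10, b_1(Sigma_4) = 2*4 = 8.
b_1(product) = 10 + 8 = 18

18


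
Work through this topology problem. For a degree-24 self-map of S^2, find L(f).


On S^2: L(f) = tr(f_0*) + (-1)^2 tr(f_2*) = 1 + (-1)^2 * deg(f).
L(f) = 1 + (-1)^2 * 24 = 1 + 24 = 25

25


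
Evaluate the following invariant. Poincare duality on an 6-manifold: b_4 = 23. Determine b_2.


Poincare duality for closed orientable n-manifolds: b_k = b_{n-k}.
Here n = 6, so b_2 = b_4 = 23

23


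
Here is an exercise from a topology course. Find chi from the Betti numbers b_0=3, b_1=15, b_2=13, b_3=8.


chi = sum_k (-1)^k b_k.
= (3) + (-15) + (13) + (-8)
= -7

-7


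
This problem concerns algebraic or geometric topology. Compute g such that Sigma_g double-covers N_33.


chi(N_33) = 2 - 33 = -31.
Double cover: chi(Sigma_g) = 2 * chi(N_33) = 2*(-31) = -62.
2 - 2g = -62, so g = (2 - (-62))/2 = 64/2 = 32

32


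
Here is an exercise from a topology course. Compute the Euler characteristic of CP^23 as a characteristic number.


For any closed oriented manifold, <e(TM),[M]> = chi(M).
chi(CP^23) = 23+1 = 24

24


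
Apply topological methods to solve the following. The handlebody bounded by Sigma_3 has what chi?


A genus-g handlebody deformation retracts to a wedge of g circles.
chi(vee_g S^1) = 1 - g.
chi(H_3) = 1 - 3 = -2

-2


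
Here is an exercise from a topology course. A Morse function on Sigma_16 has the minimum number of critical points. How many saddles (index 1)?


A perfect Morse function has m_k = b_k.
For Sigma_16: b_0=1, b_1=2g=32, b_2=1.
Saddles m_1 = 2g = 32

32


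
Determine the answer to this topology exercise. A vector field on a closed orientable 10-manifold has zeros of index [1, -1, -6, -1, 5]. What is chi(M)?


Poincare-Hopf: chi(M) = sum of indices of zeros.
chi = (1) + (-1) + (-6) + (-1) + (5) = -2

-2


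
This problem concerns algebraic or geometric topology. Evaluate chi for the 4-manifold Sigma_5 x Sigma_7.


chi(Sigma_5) = 2 - 2*5 = -8
chi(Sigma_7) = 2 - 2*7 = -12
chi(product) = (-8) * (-12) = 96

96


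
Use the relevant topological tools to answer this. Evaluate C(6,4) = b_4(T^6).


By the Kunneth formula, b_k(T^n) = C(n,k).
b_4(T^6) = C(6,4).
C(6,4) = 6!/(4!*2!) = 15

15


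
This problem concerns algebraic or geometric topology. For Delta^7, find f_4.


Delta^7 has 7+1 vertices. A 4-face is a choice of 4+1 vertices.
f_4 = C(7+1, 4+1) = C(8,5) = 56

56


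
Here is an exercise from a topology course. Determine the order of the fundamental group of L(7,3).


pi_1(L(p,q)) = Z/pZ for any q coprime to p.
|pi_1(L(7,3))| = 7

7


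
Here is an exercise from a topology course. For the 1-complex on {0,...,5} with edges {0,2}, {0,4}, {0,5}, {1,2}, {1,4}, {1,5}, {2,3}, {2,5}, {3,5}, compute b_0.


Run DFS/union-find over 6 vertices.
V = 6, E = 9.
Number of components = 1

1


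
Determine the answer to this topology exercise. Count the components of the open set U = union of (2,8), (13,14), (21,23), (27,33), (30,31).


Sort and merge overlapping open intervals.
Merged: (2,8), (13,14), (21,23), (27,33).
Number of components = 4

4


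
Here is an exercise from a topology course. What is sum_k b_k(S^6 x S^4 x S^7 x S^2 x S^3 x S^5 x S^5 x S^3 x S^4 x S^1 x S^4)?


Total Betti number is multiplicative under products.
Each S^d (d>=1) has total Betti number 2.
There are 11 sphere factors.
Total = 2^11 = 2048

2048


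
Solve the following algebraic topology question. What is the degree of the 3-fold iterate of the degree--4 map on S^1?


deg(f) = -4. Degree is multiplicative: deg(f^3) = (deg f)^3.
deg(f^3) = (-4)^3 = -64

-64


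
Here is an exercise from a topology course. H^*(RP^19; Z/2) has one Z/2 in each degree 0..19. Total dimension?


H^k(RP^19; Z/2) = Z/2 for each 0 <= k <= 19.
Total dimension = 19 + 1 = 20

20


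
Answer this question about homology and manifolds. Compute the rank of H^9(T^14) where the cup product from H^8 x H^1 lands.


Cup product: H^p x H^q -> H^{p+q}; here p+q = 8+1 = 9.
rank H^k(T^n) = C(n,k).
C(14,9) = 2002

2002


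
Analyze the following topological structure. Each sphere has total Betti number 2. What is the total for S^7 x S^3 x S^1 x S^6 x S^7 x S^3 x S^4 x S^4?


Total Betti number is multiplicative under products.
Each S^d (d>=1) has total Betti number 2.
There are 8 sphere factors.
Total = 2^8 = 256

256


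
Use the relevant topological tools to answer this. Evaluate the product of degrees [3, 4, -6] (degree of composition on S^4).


Degree is multiplicative: deg(composition) = product of degrees.
= (3) * (4) * (-6) = -72

-72


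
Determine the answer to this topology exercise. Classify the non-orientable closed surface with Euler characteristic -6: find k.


chi = 2 - k for closed non-orientable surfaces with k crosscaps.
-6 = 2 - k
k = 2 - (-6) = 8

8


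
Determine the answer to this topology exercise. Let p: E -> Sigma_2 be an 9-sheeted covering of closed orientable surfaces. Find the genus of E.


For an n-sheeted cover: chi(E) = n * chi(B).
chi(Sigma_2) = 2 - 2*2 = -2.
chi(E) = 9 * (-2) = -18.
genus(E) = (2 - chi(E))/2 = (2 - (-18))/2 = 20/2 = 10

10


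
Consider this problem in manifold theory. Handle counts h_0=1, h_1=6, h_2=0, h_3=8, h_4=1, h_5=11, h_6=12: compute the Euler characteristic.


Handles of index k contribute (-1)^k to chi (same as CW cells).
chi = (1) + (-6) + (0) + (-8) + (1) + (-11) + (12) = -11

-11


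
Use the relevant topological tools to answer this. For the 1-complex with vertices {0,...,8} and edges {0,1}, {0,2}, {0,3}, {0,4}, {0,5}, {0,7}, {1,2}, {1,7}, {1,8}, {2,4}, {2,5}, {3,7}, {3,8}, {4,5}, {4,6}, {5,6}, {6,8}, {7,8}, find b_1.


b_1 = E - V + (number of components).
E = 18, V = 9, components = 1.
b_1 = 18 - 9 + 1 = 10

10


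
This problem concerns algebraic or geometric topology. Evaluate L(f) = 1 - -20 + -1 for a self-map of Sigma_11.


L(f) = tr(f_0*) - tr(f_1*) + tr(f_2*).
= 1 - (-20) + (-1)
= 20

20


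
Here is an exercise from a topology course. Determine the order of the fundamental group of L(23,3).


pi_1(L(p,q)) = Z/pZ for any q coprime to p.
|pi_1(L(23,3))| = 23

23


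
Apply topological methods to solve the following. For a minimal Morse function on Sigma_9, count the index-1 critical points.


A perfect Morse function has m_k = b_k.
For Sigma_9: b_0=1, b_1=2g=18, b_2=1.
Saddles m_1 = 2g = 18

18


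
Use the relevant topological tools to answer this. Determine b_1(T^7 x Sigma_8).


pi_1(A x B) = pi_1(A) x pi_1(B); rank of abelianization = b_1.
b_1(T^7) = 7, b_1(Sigma_8) = 2*8 = 16.
b_1(product) = 7 + 16 = 23

23


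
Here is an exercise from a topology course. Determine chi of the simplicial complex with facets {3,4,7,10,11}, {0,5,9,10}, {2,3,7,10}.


Enumerate all faces; f-vector: f_0=9, f_1=19, f_2=17, f_3=7, f_4=1.
chi = sum (-1)^k f_k = 1

1


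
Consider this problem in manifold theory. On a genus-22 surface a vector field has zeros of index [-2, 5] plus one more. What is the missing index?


Poincare-Hopf: sum of indices = chi(M).
chi(Sigma_22) = 2 - 2*22 = -42.
Sum of known indices = 3.
x = chi - (sum known) = -42 - (3) = -45

-45


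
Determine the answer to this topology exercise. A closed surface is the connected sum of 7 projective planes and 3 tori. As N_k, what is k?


Since a >= 1, the sum is non-orientable; each T^2 can be replaced by RP^2 # RP^2 (since T^2#RP^2 = 3RP^2).
Total crosscaps k = 7 + 2*3 = 13.
Check via chi: chi = 7*1 + 3*0 - (7+3-1)*2 = -11 = 2 - k = -11. Consistent.

13


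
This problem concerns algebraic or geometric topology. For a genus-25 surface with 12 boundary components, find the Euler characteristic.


For a compact orientable surface with genus g and b boundary components: chi = 2 - 2g - b.
chi = 2 - 2*25 - 12 = 2 - 50 - 12 = -60

-60


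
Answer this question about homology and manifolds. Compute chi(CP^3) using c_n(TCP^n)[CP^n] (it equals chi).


For any closed oriented manifold, <e(TM),[M]> = chi(M).
chi(CP^3) = 3+1 = 4

4


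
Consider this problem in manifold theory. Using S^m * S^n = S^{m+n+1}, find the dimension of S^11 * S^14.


Join of spheres: S^m * S^n = S^{m+n+1}.
dim = 11 + 14 + 1 = 26

26


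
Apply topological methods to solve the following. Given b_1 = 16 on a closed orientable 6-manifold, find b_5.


Poincare duality for closed orientable n-manifolds: b_k = b_{n-k}.
Here n = 6, so b_5 = b_1 = 16

16


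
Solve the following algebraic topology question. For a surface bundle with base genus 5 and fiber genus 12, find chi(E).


For a fiber bundle F -> E -> B (with CW structure): chi(E) = chi(B) * chi(F).
chi(Sigma_5) = -8, chi(Sigma_12) = -22.
chi(E) = (-8) * (-22) = 176

176


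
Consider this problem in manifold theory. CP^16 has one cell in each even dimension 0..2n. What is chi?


CP^16 has one cell in each even dimension 0, 2, ..., 2*16 (16+1 cells total).
All cells are even-dimensional, so chi = number of cells.
chi = 16 + 1 = 17

17


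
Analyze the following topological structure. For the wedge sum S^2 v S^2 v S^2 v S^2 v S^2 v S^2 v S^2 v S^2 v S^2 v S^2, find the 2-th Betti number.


For a wedge of spheres, H_k (k>0) is free on one generator per sphere of dimension k.
Spheres of dimension 2: count = 10.
b_2 = 10

10


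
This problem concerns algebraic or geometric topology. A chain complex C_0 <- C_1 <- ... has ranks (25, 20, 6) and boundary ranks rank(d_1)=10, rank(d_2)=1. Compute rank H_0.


rank H_k = rank(ker d_k) - rank(im d_{k+1}).
rank(ker d_0) = rank(C_0) - rank(d_0) = 25 - 0 = 25.
rank(im d_{0+1}) = 10.
rank H_0 = 25 - 10 = 15

15


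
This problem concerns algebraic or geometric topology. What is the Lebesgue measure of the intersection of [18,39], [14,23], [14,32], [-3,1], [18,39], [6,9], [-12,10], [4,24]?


Intersection = [max(a_i), min(b_i)] = [18, 1].
Since 18 > 1, the intersection is empty.
Length = 0

0


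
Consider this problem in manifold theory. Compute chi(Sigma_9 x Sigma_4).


chi(Sigma_9) = 2 - 2*9 = -16
chi(Sigma_4) = 2 - 2*4 = -6
chi(product) = (-16) * (-6) = 96

96


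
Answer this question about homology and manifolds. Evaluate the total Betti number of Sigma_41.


For Sigma_41: b_0 = 1, b_1 = 2g = 82, b_2 = 1.
Total = 1 + 82 + 1 = 84

84


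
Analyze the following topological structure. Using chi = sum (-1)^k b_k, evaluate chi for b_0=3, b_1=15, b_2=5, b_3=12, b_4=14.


chi = sum_k (-1)^k b_k.
= (3) + (-15) + (5) + (-12) + (14)
= -5

-5


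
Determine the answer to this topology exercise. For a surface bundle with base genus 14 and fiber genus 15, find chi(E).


For a fiber bundle F -> E -> B (with CW structure): chi(E) = chi(B) * chi(F).
chi(Sigma_14) = -26, chi(Sigma_15) = -28.
chi(E) = (-26) * (-28) = 728

728


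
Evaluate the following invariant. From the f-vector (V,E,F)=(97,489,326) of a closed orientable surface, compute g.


chi = V - E + F = 97 - 489 + 326 = -66
For orientable closed surface: chi = 2 - 2g, so g = (2 - chi)/2.
g = (2 - (-66)) / 2 = 68 / 2 = 34

34


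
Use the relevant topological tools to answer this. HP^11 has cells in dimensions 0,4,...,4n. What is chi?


HP^11 has one cell in each dimension 0, 4, ..., 4*11 (11+1 cells, all even-dim).
chi = 11 + 1 = 12

12


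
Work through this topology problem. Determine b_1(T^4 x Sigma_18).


pi_1(A x B) = pi_1(A) x pi_1(B); rank of abelianization = b_1.
b_1(T^4) = 4, b_1(Sigma_18) = 2*18 = 36.
b_1(product) = 4 + 36 = 40

40


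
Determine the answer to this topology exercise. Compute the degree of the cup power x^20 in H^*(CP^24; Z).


|x| = 2 in H^*(CP^n).
|x^20| = 20 * |x| = 20 * 2 = 40

40


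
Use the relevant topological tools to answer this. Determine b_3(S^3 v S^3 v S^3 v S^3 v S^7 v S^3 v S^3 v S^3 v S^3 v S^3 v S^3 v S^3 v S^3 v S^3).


For a wedge of spheres, H_k (k>0) is free on one generator per sphere of dimension k.
Spheres of dimension 3: count = 13.
b_3 = 13

13


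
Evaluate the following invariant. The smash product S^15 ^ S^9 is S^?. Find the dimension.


S^m ^ S^n = S^{m+n}.
k = 15 + 9 = 24

24


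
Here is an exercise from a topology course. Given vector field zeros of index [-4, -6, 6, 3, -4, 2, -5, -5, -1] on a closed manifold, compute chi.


Poincare-Hopf: chi(M) = sum of indices of zeros.
chi = (-4) + (-6) + (6) + (3) + (-4) + (2) + (-5) + (-5) + (-1) = -14

-14


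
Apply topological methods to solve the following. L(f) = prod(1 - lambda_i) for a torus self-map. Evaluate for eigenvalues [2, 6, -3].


For a torus self-map: L(f) = det(I - A) where A acts on H_1.
L(f) = (1-2) * (1-6) * (1--3) = -1 * -5 * 4 = 20

20


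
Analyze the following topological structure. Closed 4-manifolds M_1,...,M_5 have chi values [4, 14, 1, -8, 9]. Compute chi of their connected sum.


For n-manifolds: chi(A#B) = chi(A) + chi(B) - chi(S^4).
chi(S^4) = 1 + (-1)^4 = 2.
chi(#) = (sum chi_i) - (5-1)*chi(S^4) = 20 - 4*2 = 12

12


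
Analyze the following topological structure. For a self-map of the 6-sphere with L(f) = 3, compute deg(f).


L(f) = 1 + (-1)^6 deg(f) on S^6.
3 = 1 + (-1)^6 * deg(f)
(-1)^6 * deg(f) = 2
deg(f) = 2

2


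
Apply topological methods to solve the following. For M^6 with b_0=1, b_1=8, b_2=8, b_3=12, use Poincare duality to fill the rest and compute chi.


By Poincare duality b_k = b_{6-k}, so full Betti numbers: b_0=1, b_1=8, b_2=8, b_3=12, b_4=8, b_5=8, b_6=1.
chi = sum (-1)^k b_k = -10

-10


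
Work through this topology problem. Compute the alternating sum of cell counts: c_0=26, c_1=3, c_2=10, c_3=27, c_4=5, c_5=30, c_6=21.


chi = sum_k (-1)^k c_k.
= (-1)^0*26 + (-1)^1*3 + (-1)^2*10 + (-1)^3*27 + (-1)^4*5 + (-1)^5*30 + (-1)^6*21
= (26) + (-3) + (10) + (-27) + (5) + (-30) + (21)
= 2

2


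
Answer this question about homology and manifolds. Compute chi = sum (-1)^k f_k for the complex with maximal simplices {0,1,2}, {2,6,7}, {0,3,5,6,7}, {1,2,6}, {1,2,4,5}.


Enumerate all faces; f-vector: f_0=8, f_1=21, f_2=17, f_3=6, f_4=1.
chi = sum (-1)^k f_k = -1

-1


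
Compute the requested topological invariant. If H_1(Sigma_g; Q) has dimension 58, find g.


For a closed orientable surface: b_1 = 2g.
58 = 2g
g = 58 / 2 = 29

29


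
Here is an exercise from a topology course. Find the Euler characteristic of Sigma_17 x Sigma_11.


chi(Sigma_17) = 2 - 2*17 = -32
chi(Sigma_11) = 2 - 2*11 = -20
chi(product) = (-32) * (-20) = 640

640


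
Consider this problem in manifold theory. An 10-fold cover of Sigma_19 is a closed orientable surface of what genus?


For an n-sheeted cover: chi(E) = n * chi(B).
chi(Sigma_19) = 2 - 2*19 = -36.
chi(E) = 10 * (-36) = -360.
genus(E) = (2 - chi(E))/2 = (2 - (-360))/2 = 362/2 = 181

181


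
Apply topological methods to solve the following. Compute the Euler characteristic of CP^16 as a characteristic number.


For any closed oriented manifold, <e(TM),[M]> = chi(M).
chi(CP^16) = 16+1 = 17

17


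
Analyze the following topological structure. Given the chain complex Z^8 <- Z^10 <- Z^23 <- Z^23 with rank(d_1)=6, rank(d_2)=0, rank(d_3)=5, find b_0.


rank H_k = rank(ker d_k) - rank(im d_{k+1}).
rank(ker d_0) = rank(C_0) - rank(d_0) = 8 - 0 = 8.
rank(im d_{0+1}) = 6.
rank H_0 = 8 - 6 = 2

2


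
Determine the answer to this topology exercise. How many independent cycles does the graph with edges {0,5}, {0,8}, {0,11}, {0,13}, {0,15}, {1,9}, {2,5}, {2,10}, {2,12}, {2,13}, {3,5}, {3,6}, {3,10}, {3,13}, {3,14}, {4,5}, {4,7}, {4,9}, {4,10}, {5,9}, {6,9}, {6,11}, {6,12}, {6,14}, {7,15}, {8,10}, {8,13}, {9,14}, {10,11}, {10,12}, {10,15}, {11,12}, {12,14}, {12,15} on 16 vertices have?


b_1 = E - V + (number of components).
E = 34, V = 16, components = 1.
b_1 = 34 - 16 + 1 = 19

19


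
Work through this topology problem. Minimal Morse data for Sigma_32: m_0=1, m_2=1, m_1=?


A perfect Morse function has m_k = b_k.
For Sigma_32: b_0=1, b_1=2g=64, b_2=1.
Saddles m_1 = 2g = 64

64


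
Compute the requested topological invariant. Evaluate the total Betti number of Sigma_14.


For Sigma_14: b_0 = 1, b_1 = 2g = 28, b_2 = 1.
Total = 1 + 28 + 1 = 30

30


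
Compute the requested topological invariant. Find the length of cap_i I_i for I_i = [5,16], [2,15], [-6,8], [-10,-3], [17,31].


Intersection = [max(a_i), min(b_i)] = [17, -3].
Since 17 > -3, the intersection is empty.
Length = 0

0


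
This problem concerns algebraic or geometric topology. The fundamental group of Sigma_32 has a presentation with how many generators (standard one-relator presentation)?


Standard presentation: pi_1(Sigma_g) = <a_1,b_1,...,a_g,b_g | [a_1,b_1]...[a_g,b_g] = 1>.
Number of generators = 2g = 2*32 = 64

64


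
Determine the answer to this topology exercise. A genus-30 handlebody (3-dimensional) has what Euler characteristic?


A genus-g handlebody deformation retracts to a wedge of g circles.
chi(vee_g S^1) = 1 - g.
chi(H_30) = 1 - 30 = -29

-29


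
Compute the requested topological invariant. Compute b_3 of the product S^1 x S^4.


Each S^d has Poincare polynomial 1 + t^d.
The product S^1 x S^4 has Poincare polynomial prod(1+t^d_i).
Expanding: b_0=1, b_1=1, b_4=1, b_5=1.
b_3 = 0

0


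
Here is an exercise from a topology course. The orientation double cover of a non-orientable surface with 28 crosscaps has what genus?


chi(N_28) = 2 - 28 = -26.
Double cover: chi(Sigma_g) = 2 * chi(N_28) = 2*(-26) = -52.
2 - 2g = -52, so g = (2 - (-52))/2 = 54/2 = 27

27


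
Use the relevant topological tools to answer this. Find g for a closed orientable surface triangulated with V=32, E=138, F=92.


chi = V - E + F = 32 - 138 + 92 = -14
For orientable closed surface: chi = 2 - 2g, so g = (2 - chi)/2.
g = (2 - (-14)) / 2 = 16 / 2 = 8

8


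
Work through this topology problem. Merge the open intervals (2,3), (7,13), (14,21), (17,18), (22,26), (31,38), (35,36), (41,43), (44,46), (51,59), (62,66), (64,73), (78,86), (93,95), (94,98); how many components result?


Sort and merge overlapping open intervals.
Merged: (2,3), (7,13), (14,21), (22,26), (31,38), (41,43), (44,46), (51,59), (62,73), (78,86), (93,98).
Number of components = 11

11


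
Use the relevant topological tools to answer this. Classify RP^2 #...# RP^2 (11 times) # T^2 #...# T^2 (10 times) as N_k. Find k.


Since a >= 1, the sum is non-orientable; each T^2 can be replaced by RP^2 # RP^2 (since T^2#RP^2 = 3RP^2).
Total crosscaps k = 11 + 2*10 = 31.
Check via chi: chi = 11*1 + 10*0 - (11+10-1)*2 = -29 = 2 - k = -29. Consistent.

31


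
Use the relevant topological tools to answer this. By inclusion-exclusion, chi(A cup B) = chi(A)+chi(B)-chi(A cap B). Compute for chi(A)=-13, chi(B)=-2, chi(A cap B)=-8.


chi(A cup B) = chi(A) + chi(B) - chi(A cap B)
= -13 + (-2) - (-8)
= -7

-7


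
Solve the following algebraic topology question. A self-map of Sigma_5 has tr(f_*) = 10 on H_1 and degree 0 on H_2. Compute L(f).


L(f) = tr(f_0*) - tr(f_1*) + tr(f_2*).
= 1 - (10) + (0)
= -9

-9


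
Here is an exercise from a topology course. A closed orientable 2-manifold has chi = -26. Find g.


chi = 2 - 2g for closed orientable surfaces.
-26 = 2 - 2g
2g = 2 - (-26) = 28
g = 14

14


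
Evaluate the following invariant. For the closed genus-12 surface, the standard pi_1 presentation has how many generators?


Standard presentation: pi_1(Sigma_g) = <a_1,b_1,...,a_g,b_g | [a_1,b_1]...[a_g,b_g] = 1>.
Number of generators = 2g = 2*12 = 24

24
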